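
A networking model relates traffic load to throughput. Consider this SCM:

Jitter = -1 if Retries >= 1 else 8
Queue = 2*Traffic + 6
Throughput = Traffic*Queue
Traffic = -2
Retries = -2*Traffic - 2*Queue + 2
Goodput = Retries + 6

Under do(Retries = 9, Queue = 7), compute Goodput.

Setting Retries = 9, Queue = 7 by intervention discards those variables' equations.
Goodput = Retries + 6  [with Retries=9]  = 15

15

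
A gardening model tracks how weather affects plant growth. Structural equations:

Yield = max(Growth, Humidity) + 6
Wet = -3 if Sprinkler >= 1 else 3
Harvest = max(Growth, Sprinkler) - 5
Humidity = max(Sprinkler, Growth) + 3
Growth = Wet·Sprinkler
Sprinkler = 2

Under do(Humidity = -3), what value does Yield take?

3

Intervening sets Humidity = -3 and removes its equation (Humidity = max(Sprinkler, Growth) + 3).
Wet = -3 if Sprinkler >= 1 else 3  [with Sprinkler=2]  = -3
Growth = Wet·Sprinkler  [with Wet=-3, Sprinkler=2]  = -6
Yield = max(Growth, Humidity) + 6  [with Growth=-6, Humidity=-3]  = 3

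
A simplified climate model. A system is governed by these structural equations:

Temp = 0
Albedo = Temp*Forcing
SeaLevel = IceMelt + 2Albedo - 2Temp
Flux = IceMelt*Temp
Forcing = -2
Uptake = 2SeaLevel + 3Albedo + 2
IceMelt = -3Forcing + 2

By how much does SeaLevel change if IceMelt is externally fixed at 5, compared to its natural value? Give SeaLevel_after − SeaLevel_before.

do(IceMelt=5) replaces the equation IceMelt = -3Forcing + 2 with the constant IceMelt = 5.
Albedo = Temp*Forcing  [with Temp=0, Forcing=-2]  = 0
SeaLevel = IceMelt + 2Albedo - 2Temp  [with IceMelt=5, Albedo=0, Temp=0]  = 5
Without intervention: IceMelt = -3Forcing + 2  [with Forcing=-2]  = 8; Albedo = Temp*Forcing  [with Temp=0, Forcing=-2]  = 0; SeaLevel = IceMelt + 2Albedo - 2Temp  [with IceMelt=8, Albedo=0, Temp=0]  = 8.
Change = 5 − 8 = -3.

-3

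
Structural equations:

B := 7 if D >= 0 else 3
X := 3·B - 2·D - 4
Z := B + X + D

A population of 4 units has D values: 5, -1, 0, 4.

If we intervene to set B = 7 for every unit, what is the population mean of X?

Under do(B=7), B's equation is replaced by B=7 for every unit. Per-unit X: 7, 19, 17, 9. Mean = 13.

13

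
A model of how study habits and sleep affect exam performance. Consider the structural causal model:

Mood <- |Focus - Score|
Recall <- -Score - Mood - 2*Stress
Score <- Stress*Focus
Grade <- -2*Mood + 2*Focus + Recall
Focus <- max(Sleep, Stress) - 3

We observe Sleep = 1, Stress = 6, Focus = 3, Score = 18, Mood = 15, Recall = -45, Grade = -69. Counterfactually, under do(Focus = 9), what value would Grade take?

-183

The intervention breaks the incoming arrows to Focus: Focus <- max(Sleep, Stress) - 3 no longer applies, and Focus = 9.
Score = Stress*Focus  [with Stress=6, Focus=9]  = 54
Mood = |Focus - Score|  [with Focus=9, Score=54]  = 45
Recall = -Score - Mood - 2*Stress  [with Score=54, Mood=45, Stress=6]  = -111
Grade = -2*Mood + 2*Focus + Recall  [with Mood=45, Focus=9, Recall=-111]  = -183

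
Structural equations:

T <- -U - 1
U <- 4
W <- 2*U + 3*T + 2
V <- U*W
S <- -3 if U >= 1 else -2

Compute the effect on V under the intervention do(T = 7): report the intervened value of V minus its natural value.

do(T=7) replaces the equation T <- -U - 1 with the constant T = 7.
W = 2*U + 3*T + 2  [with U=4, T=7]  = 31
V = U*W  [with U=4, W=31]  = 124
Without intervention: T = -U - 1  [with U=4]  = -5; W = 2*U + 3*T + 2  [with U=4, T=-5]  = -5; V = U*W  [with U=4, W=-5]  = -20.
Change = 124 − (-20) = 144.

144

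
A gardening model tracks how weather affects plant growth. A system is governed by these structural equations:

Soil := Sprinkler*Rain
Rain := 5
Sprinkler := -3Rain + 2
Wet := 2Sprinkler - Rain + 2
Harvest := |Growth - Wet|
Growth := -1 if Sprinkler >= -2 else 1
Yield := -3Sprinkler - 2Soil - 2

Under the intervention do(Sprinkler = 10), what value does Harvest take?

Under do(Sprinkler=10), the mechanism Sprinkler := -3Rain + 2 is discarded; Sprinkler is fixed at 10.
Wet = 2Sprinkler - Rain + 2  [with Sprinkler=10, Rain=5]  = 17
Growth = -1 if Sprinkler >= -2 else 1  [with Sprinkler=10]  = -1
Harvest = |Growth - Wet|  [with Growth=-1, Wet=17]  = 18

18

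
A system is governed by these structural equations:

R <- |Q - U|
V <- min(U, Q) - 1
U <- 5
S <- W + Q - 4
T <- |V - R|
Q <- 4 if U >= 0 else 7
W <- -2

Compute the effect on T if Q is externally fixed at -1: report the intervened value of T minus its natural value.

The intervention breaks the incoming arrows to Q: Q <- 4 if U >= 0 else 7 no longer applies, and Q = -1.
R = |Q - U|  [with Q=-1, U=5]  = 6
V = min(U, Q) - 1  [with U=5, Q=-1]  = -2
T = |V - R|  [with V=-2, R=6]  = 8
Without intervention: Q = 4 if U >= 0 else 7  [with U=5]  = 4; R = |Q - U|  [with Q=4, U=5]  = 1; V = min(U, Q) - 1  [with U=5, Q=4]  = 3; T = |V - R|  [with V=3, R=1]  = 2.
Change = 8 − 2 = 6.

6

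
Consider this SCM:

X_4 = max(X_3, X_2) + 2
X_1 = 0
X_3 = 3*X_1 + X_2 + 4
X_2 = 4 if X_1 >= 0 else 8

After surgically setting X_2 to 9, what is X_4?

15

Under do(X_2=9), the mechanism X_2 = 4 if X_1 >= 0 else 8 is discarded; X_2 is fixed at 9.
X_3 = 3*X_1 + X_2 + 4  [with X_1=0, X_2=9]  = 13
X_4 = max(X_3, X_2) + 2  [with X_3=13, X_2=9]  = 15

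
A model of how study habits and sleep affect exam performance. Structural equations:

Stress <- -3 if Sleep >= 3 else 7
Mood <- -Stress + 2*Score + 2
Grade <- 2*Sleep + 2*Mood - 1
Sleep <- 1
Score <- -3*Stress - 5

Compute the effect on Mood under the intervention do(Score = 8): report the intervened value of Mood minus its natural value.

68

The intervention breaks the incoming arrows to Score: Score <- -3*Stress - 5 no longer applies, and Score = 8.
Stress = -3 if Sleep >= 3 else 7  [with Sleep=1]  = 7
Mood = -Stress + 2*Score + 2  [with Stress=7, Score=8]  = 11
Without intervention: Stress = -3 if Sleep >= 3 else 7  [with Sleep=1]  = 7; Score = -3*Stress - 5  [with Stress=7]  = -26; Mood = -Stress + 2*Score + 2  [with Stress=7, Score=-26]  = -57.
Change = 11 − (-57) = 68.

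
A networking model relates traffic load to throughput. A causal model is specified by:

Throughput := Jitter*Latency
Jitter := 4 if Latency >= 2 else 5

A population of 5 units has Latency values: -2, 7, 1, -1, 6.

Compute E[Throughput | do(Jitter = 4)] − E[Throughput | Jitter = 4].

do(Jitter=4) breaks Jitter's dependence on Latency. With Jitter=4 fixed, Throughput across the units is -8, 28, 4, -4, 24, mean 8.8.
Observing Jitter=4 restricts to units where Jitter's equation naturally yields 4: Latency ∈ {7, 6}. In that subpopulation Throughput = 28, 24, mean 26.
Difference = 8.8 − 26 = -17.2.

-17.2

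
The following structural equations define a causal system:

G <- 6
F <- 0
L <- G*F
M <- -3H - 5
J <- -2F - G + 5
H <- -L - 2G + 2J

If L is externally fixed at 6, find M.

55

The intervention breaks the incoming arrows to L: L <- G*F no longer applies, and L = 6.
J = -2F - G + 5  [with F=0, G=6]  = -1
H = -L - 2G + 2J  [with L=6, G=6, J=-1]  = -20
M = -3H - 5  [with H=-20]  = 55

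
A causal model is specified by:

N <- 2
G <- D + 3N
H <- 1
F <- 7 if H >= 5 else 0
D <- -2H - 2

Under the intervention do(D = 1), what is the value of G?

7

The intervention breaks the incoming arrows to D: D <- -2H - 2 no longer applies, and D = 1.
G = D + 3N  [with D=1, N=2]  = 7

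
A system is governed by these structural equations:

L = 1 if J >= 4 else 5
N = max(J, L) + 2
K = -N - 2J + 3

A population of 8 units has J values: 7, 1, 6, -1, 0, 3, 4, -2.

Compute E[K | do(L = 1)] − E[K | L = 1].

9.5

The intervention sets L=1 in all 8 units regardless of J. Recomputing K per unit gives -20, -2, -17, 2, 0, -8, -11, 4; average -6.5.
Observing L=1 restricts to units where L's equation naturally yields 1: J ∈ {7, 6, 4}. In that subpopulation K = -20, -17, -11, mean -16.
Difference = -6.5 − (-16) = 9.5.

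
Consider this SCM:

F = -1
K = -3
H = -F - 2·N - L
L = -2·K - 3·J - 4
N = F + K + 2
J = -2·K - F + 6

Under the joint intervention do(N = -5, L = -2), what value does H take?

The joint intervention fixes N = -5, L = -2, removing each variable's own equation.
H = -F - 2·N - L  [with F=-1, N=-5, L=-2]  = 13

13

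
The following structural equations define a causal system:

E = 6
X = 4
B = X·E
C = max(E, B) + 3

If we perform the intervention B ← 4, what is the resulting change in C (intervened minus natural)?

-18

The intervention breaks the incoming arrows to B: B = X·E no longer applies, and B = 4.
C = max(E, B) + 3  [with E=6, B=4]  = 9
Without intervention: B = X·E  [with X=4, E=6]  = 24; C = max(E, B) + 3  [with E=6, B=24]  = 27.
Change = 9 − 27 = -18.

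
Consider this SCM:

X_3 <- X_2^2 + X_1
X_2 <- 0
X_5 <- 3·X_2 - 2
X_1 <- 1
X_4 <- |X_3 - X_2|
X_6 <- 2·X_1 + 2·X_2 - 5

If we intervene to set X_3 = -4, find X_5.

-2

do(X_3=-4) replaces the equation X_3 <- X_2^2 + X_1 with the constant X_3 = -4.
X_5 is not downstream of the intervention, so its value is determined by the original equations.
X_5 = 3·X_2 - 2  [with X_2=0]  = -2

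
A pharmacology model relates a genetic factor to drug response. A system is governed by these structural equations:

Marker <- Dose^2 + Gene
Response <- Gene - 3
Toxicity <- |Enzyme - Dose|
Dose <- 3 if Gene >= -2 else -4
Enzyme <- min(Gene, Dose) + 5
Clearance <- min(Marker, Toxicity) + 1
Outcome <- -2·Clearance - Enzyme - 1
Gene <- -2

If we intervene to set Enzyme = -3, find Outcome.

The intervention breaks the incoming arrows to Enzyme: Enzyme <- min(Gene, Dose) + 5 no longer applies, and Enzyme = -3.
Dose = 3 if Gene >= -2 else -4  [with Gene=-2]  = 3
Marker = Dose^2 + Gene  [with Dose=3, Gene=-2]  = 7
Toxicity = |Enzyme - Dose|  [with Enzyme=-3, Dose=3]  = 6
Clearance = min(Marker, Toxicity) + 1  [with Marker=7, Toxicity=6]  = 7
Outcome = -2·Clearance - Enzyme - 1  [with Clearance=7, Enzyme=-3]  = -12

-12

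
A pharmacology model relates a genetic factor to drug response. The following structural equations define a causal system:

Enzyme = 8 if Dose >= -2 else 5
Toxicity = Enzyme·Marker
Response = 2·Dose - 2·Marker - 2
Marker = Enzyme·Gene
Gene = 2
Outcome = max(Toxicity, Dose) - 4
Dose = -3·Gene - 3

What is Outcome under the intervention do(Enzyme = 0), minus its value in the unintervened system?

-50

The intervention breaks the incoming arrows to Enzyme: Enzyme = 8 if Dose >= -2 else 5 no longer applies, and Enzyme = 0.
Dose = -3·Gene - 3  [with Gene=2]  = -9
Marker = Enzyme·Gene  [with Enzyme=0, Gene=2]  = 0
Toxicity = Enzyme·Marker  [with Enzyme=0, Marker=0]  = 0
Outcome = max(Toxicity, Dose) - 4  [with Toxicity=0, Dose=-9]  = -4
Without intervention: Dose = -3·Gene - 3  [with Gene=2]  = -9; Enzyme = 8 if Dose >= -2 else 5  [with Dose=-9]  = 5; Marker = Enzyme·Gene  [with Enzyme=5, Gene=2]  = 10; Toxicity = Enzyme·Marker  [with Enzyme=5, Marker=10]  = 50; Outcome = max(Toxicity, Dose) - 4  [with Toxicity=50, Dose=-9]  = 46.
Change = -4 − 46 = -50.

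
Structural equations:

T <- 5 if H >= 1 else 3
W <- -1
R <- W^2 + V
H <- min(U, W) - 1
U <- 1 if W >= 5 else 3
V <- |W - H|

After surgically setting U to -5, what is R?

6

Under do(U=-5), the mechanism U <- 1 if W >= 5 else 3 is discarded; U is fixed at -5.
H = min(U, W) - 1  [with U=-5, W=-1]  = -6
V = |W - H|  [with W=-1, H=-6]  = 5
R = W^2 + V  [with W=-1, V=5]  = 6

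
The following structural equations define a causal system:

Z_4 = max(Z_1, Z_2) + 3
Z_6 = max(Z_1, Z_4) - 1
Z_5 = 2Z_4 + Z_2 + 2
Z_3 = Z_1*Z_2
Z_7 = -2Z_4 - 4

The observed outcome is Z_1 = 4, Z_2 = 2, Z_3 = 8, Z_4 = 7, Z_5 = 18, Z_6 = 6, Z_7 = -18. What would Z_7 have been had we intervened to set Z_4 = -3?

2

The intervention breaks the incoming arrows to Z_4: Z_4 = max(Z_1, Z_2) + 3 no longer applies, and Z_4 = -3.
Z_7 = -2Z_4 - 4  [with Z_4=-3]  = 2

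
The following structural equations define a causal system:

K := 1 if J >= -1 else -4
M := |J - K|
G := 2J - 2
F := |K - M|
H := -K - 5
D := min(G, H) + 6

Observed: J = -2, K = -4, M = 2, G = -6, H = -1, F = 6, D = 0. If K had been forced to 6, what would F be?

2

Under do(K=6), the mechanism K := 1 if J >= -1 else -4 is discarded; K is fixed at 6.
M = |J - K|  [with J=-2, K=6]  = 8
F = |K - M|  [with K=6, M=8]  = 2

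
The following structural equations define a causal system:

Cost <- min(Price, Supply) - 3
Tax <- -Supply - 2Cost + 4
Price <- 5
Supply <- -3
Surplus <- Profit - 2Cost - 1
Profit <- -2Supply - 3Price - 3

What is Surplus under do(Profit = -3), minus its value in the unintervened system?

9

The intervention breaks the incoming arrows to Profit: Profit <- -2Supply - 3Price - 3 no longer applies, and Profit = -3.
Cost = min(Price, Supply) - 3  [with Price=5, Supply=-3]  = -6
Surplus = Profit - 2Cost - 1  [with Profit=-3, Cost=-6]  = 8
Without intervention: Cost = min(Price, Supply) - 3  [with Price=5, Supply=-3]  = -6; Profit = -2Supply - 3Price - 3  [with Supply=-3, Price=5]  = -12; Surplus = Profit - 2Cost - 1  [with Profit=-12, Cost=-6]  = -1.
Change = 8 − (-1) = 9.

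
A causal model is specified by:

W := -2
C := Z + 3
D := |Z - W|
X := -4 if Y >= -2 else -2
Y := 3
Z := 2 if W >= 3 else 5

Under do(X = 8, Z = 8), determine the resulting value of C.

11

Under do(X = 8, Z = 8), each intervened variable's structural equation is replaced by its fixed value.
C = Z + 3  [with Z=8]  = 11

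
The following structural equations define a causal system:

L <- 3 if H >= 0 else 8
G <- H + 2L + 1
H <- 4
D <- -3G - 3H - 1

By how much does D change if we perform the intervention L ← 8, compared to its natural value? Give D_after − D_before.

-30

Under do(L=8), the mechanism L <- 3 if H >= 0 else 8 is discarded; L is fixed at 8.
G = H + 2L + 1  [with H=4, L=8]  = 21
D = -3G - 3H - 1  [with G=21, H=4]  = -76
Without intervention: L = 3 if H >= 0 else 8  [with H=4]  = 3; G = H + 2L + 1  [with H=4, L=3]  = 11; D = -3G - 3H - 1  [with G=11, H=4]  = -46.
Change = -76 − (-46) = -30.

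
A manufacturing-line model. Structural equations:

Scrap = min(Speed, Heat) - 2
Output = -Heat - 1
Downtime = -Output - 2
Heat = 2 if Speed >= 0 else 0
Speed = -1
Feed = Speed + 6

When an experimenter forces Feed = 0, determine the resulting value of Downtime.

-1

Under do(Feed=0), the mechanism Feed = Speed + 6 is discarded; Feed is fixed at 0.
No directed path runs from Feed to Downtime, so Downtime keeps its natural value.
Heat = 2 if Speed >= 0 else 0  [with Speed=-1]  = 0
Output = -Heat - 1  [with Heat=0]  = -1
Downtime = -Output - 2  [with Output=-1]  = -1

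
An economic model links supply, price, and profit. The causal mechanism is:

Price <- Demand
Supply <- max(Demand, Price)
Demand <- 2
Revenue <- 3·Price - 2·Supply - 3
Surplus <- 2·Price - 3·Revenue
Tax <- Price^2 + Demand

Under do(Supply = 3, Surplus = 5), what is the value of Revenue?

-3

Setting Supply = 3, Surplus = 5 by intervention discards those variables' equations.
Price = Demand  [with Demand=2]  = 2
Revenue = 3·Price - 2·Supply - 3  [with Price=2, Supply=3]  = -3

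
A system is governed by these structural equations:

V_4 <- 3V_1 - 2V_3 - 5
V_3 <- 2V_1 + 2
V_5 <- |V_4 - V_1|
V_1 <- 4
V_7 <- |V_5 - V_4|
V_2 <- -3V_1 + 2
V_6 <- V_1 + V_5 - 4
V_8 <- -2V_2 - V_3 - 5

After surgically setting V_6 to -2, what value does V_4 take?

do(V_6=-2) replaces the equation V_6 <- V_1 + V_5 - 4 with the constant V_6 = -2.
No directed path runs from V_6 to V_4, so V_4 keeps its natural value.
V_3 = 2V_1 + 2  [with V_1=4]  = 10
V_4 = 3V_1 - 2V_3 - 5  [with V_1=4, V_3=10]  = -13

-13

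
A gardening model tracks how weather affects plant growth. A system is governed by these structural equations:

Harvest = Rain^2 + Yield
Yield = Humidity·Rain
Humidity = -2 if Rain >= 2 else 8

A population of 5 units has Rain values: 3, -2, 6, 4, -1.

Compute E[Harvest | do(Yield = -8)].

5.2

Every unit gets Yield=-8 under the intervention. Harvest values become 1, -4, 28, 8, -7; E[Harvest|do(Yield=-8)] = 5.2.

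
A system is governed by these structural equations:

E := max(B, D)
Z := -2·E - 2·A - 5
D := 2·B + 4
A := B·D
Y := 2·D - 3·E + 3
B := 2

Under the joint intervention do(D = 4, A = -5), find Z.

-3

Under do(D = 4, A = -5), each intervened variable's structural equation is replaced by its fixed value.
E = max(B, D)  [with B=2, D=4]  = 4
Z = -2·E - 2·A - 5  [with E=4, A=-5]  = -3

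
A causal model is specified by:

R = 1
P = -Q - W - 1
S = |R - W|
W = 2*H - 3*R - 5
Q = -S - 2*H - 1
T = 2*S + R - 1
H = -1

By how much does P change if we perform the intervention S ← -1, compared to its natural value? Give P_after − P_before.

The intervention breaks the incoming arrows to S: S = |R - W| no longer applies, and S = -1.
W = 2*H - 3*R - 5  [with H=-1, R=1]  = -10
Q = -S - 2*H - 1  [with S=-1, H=-1]  = 2
P = -Q - W - 1  [with Q=2, W=-10]  = 7
Without intervention: W = 2*H - 3*R - 5  [with H=-1, R=1]  = -10; S = |R - W|  [with R=1, W=-10]  = 11; Q = -S - 2*H - 1  [with S=11, H=-1]  = -10; P = -Q - W - 1  [with Q=-10, W=-10]  = 19.
Change = 7 − 19 = -12.

-12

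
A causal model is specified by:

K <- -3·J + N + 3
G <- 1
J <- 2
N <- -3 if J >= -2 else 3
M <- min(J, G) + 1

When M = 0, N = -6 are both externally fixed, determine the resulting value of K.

-9

Setting M = 0, N = -6 by intervention discards those variables' equations.
K = -3·J + N + 3  [with J=2, N=-6]  = -9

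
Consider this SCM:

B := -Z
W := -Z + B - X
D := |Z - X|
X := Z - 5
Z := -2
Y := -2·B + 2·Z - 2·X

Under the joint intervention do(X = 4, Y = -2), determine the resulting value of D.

Under do(X = 4, Y = -2), each intervened variable's structural equation is replaced by its fixed value.
D = |Z - X|  [with Z=-2, X=4]  = 6

6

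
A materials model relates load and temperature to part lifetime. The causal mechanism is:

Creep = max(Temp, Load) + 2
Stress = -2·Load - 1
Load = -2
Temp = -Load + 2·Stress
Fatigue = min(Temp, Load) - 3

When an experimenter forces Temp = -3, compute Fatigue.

-6

do(Temp=-3) replaces the equation Temp = -Load + 2·Stress with the constant Temp = -3.
Fatigue = min(Temp, Load) - 3  [with Temp=-3, Load=-2]  = -6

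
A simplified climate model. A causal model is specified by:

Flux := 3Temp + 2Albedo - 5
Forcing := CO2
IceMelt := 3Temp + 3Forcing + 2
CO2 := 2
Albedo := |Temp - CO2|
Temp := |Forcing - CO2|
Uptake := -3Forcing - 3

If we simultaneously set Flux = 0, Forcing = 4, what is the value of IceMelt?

Under do(Flux = 0, Forcing = 4), each intervened variable's structural equation is replaced by its fixed value.
Temp = |Forcing - CO2|  [with Forcing=4, CO2=2]  = 2
IceMelt = 3Temp + 3Forcing + 2  [with Temp=2, Forcing=4]  = 20

20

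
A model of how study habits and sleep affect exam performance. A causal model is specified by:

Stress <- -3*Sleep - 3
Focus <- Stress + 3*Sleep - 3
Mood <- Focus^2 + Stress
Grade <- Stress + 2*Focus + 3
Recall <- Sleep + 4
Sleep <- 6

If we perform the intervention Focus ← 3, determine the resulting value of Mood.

The intervention breaks the incoming arrows to Focus: Focus <- Stress + 3*Sleep - 3 no longer applies, and Focus = 3.
Stress = -3*Sleep - 3  [with Sleep=6]  = -21
Mood = Focus^2 + Stress  [with Focus=3, Stress=-21]  = -12

-12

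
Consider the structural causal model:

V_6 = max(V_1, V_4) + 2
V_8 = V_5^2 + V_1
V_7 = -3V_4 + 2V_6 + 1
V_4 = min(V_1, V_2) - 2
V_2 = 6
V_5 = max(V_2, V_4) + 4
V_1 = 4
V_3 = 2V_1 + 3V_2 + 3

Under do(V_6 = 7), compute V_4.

do(V_6=7) replaces the equation V_6 = max(V_1, V_4) + 2 with the constant V_6 = 7.
No directed path runs from V_6 to V_4, so V_4 keeps its natural value.
V_4 = min(V_1, V_2) - 2  [with V_1=4, V_2=6]  = 2

2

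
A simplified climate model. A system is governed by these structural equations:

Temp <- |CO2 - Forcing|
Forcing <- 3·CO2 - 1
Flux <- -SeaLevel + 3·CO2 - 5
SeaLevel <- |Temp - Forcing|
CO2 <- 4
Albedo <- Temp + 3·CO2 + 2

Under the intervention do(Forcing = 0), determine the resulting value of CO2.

4

Under do(Forcing=0), the mechanism Forcing <- 3·CO2 - 1 is discarded; Forcing is fixed at 0.
CO2 is not downstream of the intervention, so its value is determined by the original equations.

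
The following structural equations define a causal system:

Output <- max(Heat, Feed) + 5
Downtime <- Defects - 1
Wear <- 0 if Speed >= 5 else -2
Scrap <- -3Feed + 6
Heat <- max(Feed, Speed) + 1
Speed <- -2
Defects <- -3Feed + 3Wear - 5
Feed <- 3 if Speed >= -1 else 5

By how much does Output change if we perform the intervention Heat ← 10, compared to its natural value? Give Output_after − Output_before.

4

The intervention breaks the incoming arrows to Heat: Heat <- max(Feed, Speed) + 1 no longer applies, and Heat = 10.
Feed = 3 if Speed >= -1 else 5  [with Speed=-2]  = 5
Output = max(Heat, Feed) + 5  [with Heat=10, Feed=5]  = 15
Without intervention: Feed = 3 if Speed >= -1 else 5  [with Speed=-2]  = 5; Heat = max(Feed, Speed) + 1  [with Feed=5, Speed=-2]  = 6; Output = max(Heat, Feed) + 5  [with Heat=6, Feed=5]  = 11.
Change = 15 − 11 = 4.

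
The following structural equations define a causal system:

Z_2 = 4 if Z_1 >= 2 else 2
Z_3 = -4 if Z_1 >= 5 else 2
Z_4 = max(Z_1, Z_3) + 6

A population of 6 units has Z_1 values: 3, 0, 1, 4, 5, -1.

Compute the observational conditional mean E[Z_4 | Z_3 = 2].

8.6

Observing Z_3=2 restricts to units where Z_3's equation naturally yields 2: Z_1 ∈ {3, 0, 1, 4, -1}. In that subpopulation Z_4 = 9, 8, 8, 10, 8, mean 8.6.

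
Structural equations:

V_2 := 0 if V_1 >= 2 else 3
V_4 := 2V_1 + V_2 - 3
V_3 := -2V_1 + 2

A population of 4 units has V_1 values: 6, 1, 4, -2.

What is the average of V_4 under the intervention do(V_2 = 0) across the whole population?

1.5

The intervention sets V_2=0 in all 4 units regardless of V_1. Recomputing V_4 per unit gives 9, -1, 5, -7; average 1.5.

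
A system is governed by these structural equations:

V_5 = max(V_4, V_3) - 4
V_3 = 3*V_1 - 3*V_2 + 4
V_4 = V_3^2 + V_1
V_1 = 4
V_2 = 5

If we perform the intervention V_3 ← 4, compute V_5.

16

do(V_3=4) replaces the equation V_3 = 3*V_1 - 3*V_2 + 4 with the constant V_3 = 4.
V_4 = V_3^2 + V_1  [with V_3=4, V_1=4]  = 20
V_5 = max(V_4, V_3) - 4  [with V_4=20, V_3=4]  = 16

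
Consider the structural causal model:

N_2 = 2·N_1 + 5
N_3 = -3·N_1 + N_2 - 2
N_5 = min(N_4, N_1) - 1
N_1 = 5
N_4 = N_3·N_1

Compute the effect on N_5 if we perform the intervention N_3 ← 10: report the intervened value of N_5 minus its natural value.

do(N_3=10) replaces the equation N_3 = -3·N_1 + N_2 - 2 with the constant N_3 = 10.
N_4 = N_3·N_1  [with N_3=10, N_1=5]  = 50
N_5 = min(N_4, N_1) - 1  [with N_4=50, N_1=5]  = 4
Without intervention: N_2 = 2·N_1 + 5  [with N_1=5]  = 15; N_3 = -3·N_1 + N_2 - 2  [with N_1=5, N_2=15]  = -2; N_4 = N_3·N_1  [with N_3=-2, N_1=5]  = -10; N_5 = min(N_4, N_1) - 1  [with N_4=-10, N_1=5]  = -11.
Change = 4 − (-11) = 15.

15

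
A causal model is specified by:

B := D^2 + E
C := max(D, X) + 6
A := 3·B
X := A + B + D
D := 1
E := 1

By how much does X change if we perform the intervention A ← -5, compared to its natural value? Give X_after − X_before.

Intervening sets A = -5 and removes its equation (A := 3·B).
B = D^2 + E  [with D=1, E=1]  = 2
X = A + B + D  [with A=-5, B=2, D=1]  = -2
Without intervention: B = D^2 + E  [with D=1, E=1]  = 2; A = 3·B  [with B=2]  = 6; X = A + B + D  [with A=6, B=2, D=1]  = 9.
Change = -2 − 9 = -11.

-11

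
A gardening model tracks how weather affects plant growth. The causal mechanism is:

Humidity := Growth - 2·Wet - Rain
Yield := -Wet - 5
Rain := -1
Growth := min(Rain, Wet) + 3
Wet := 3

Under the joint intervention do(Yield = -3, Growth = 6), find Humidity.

1

Under do(Yield = -3, Growth = 6), each intervened variable's structural equation is replaced by its fixed value.
Humidity = Growth - 2·Wet - Rain  [with Growth=6, Wet=3, Rain=-1]  = 1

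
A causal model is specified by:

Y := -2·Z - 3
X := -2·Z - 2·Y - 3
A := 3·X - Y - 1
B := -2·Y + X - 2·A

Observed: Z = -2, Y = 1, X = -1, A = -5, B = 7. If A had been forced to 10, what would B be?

-23

Intervening sets A = 10 and removes its equation (A := 3·X - Y - 1).
Y = -2·Z - 3  [with Z=-2]  = 1
X = -2·Z - 2·Y - 3  [with Z=-2, Y=1]  = -1
B = -2·Y + X - 2·A  [with Y=1, X=-1, A=10]  = -23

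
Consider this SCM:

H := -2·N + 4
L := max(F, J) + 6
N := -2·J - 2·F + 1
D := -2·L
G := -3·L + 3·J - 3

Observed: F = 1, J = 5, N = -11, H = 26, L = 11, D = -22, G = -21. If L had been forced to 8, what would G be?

-12

Under do(L=8), the mechanism L := max(F, J) + 6 is discarded; L is fixed at 8.
G = -3·L + 3·J - 3  [with L=8, J=5]  = -12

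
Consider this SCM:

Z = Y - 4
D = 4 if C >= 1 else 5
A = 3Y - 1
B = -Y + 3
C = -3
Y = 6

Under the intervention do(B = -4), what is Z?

do(B=-4) replaces the equation B = -Y + 3 with the constant B = -4.
Since Z is not a descendant of the intervened variable, it is unaffected.
Z = Y - 4  [with Y=6]  = 2

2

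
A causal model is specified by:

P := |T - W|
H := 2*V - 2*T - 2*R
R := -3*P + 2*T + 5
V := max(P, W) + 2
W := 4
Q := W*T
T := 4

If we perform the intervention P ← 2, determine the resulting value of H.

The intervention breaks the incoming arrows to P: P := |T - W| no longer applies, and P = 2.
V = max(P, W) + 2  [with P=2, W=4]  = 6
R = -3*P + 2*T + 5  [with P=2, T=4]  = 7
H = 2*V - 2*T - 2*R  [with V=6, T=4, R=7]  = -10

-10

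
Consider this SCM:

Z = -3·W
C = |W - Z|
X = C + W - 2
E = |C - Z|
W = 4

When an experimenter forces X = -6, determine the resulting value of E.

Intervening sets X = -6 and removes its equation (X = C + W - 2).
No directed path runs from X to E, so E keeps its natural value.
Z = -3·W  [with W=4]  = -12
C = |W - Z|  [with W=4, Z=-12]  = 16
E = |C - Z|  [with C=16, Z=-12]  = 28

28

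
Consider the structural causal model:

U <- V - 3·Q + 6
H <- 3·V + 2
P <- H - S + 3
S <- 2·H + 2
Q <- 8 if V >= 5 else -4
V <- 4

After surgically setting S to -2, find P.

19

The intervention breaks the incoming arrows to S: S <- 2·H + 2 no longer applies, and S = -2.
H = 3·V + 2  [with V=4]  = 14
P = H - S + 3  [with H=14, S=-2]  = 19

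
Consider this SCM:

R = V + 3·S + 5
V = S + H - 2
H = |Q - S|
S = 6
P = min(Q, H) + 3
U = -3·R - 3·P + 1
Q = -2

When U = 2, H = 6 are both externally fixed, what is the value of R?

Setting U = 2, H = 6 by intervention discards those variables' equations.
V = S + H - 2  [with S=6, H=6]  = 10
R = V + 3·S + 5  [with V=10, S=6]  = 33

33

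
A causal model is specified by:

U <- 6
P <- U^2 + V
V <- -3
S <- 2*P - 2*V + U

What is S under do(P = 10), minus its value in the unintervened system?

-46

The intervention breaks the incoming arrows to P: P <- U^2 + V no longer applies, and P = 10.
S = 2*P - 2*V + U  [with P=10, V=-3, U=6]  = 32
Without intervention: P = U^2 + V  [with U=6, V=-3]  = 33; S = 2*P - 2*V + U  [with P=33, V=-3, U=6]  = 78.
Change = 32 − 78 = -46.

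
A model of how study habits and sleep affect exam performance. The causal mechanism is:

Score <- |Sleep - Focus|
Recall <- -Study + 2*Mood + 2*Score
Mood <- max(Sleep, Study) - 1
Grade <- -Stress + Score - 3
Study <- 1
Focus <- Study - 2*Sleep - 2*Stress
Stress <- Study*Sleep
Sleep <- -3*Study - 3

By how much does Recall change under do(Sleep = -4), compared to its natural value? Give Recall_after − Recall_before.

-20

Under do(Sleep=-4), the mechanism Sleep <- -3*Study - 3 is discarded; Sleep is fixed at -4.
Stress = Study*Sleep  [with Study=1, Sleep=-4]  = -4
Focus = Study - 2*Sleep - 2*Stress  [with Study=1, Sleep=-4, Stress=-4]  = 17
Score = |Sleep - Focus|  [with Sleep=-4, Focus=17]  = 21
Mood = max(Sleep, Study) - 1  [with Sleep=-4, Study=1]  = 0
Recall = -Study + 2*Mood + 2*Score  [with Study=1, Mood=0, Score=21]  = 41
Without intervention: Sleep = -3*Study - 3  [with Study=1]  = -6; Stress = Study*Sleep  [with Study=1, Sleep=-6]  = -6; Focus = Study - 2*Sleep - 2*Stress  [with Study=1, Sleep=-6, Stress=-6]  = 25; Score = |Sleep - Focus|  [with Sleep=-6, Focus=25]  = 31; Mood = max(Sleep, Study) - 1  [with Sleep=-6, Study=1]  = 0; Recall = -Study + 2*Mood + 2*Score  [with Study=1, Mood=0, Score=31]  = 61.
Change = 41 − 61 = -20.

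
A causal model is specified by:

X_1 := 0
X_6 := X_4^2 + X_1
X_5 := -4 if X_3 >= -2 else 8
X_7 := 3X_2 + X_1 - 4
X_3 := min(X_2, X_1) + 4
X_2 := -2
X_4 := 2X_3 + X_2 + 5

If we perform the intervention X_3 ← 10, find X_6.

The intervention breaks the incoming arrows to X_3: X_3 := min(X_2, X_1) + 4 no longer applies, and X_3 = 10.
X_4 = 2X_3 + X_2 + 5  [with X_3=10, X_2=-2]  = 23
X_6 = X_4^2 + X_1  [with X_4=23, X_1=0]  = 529

529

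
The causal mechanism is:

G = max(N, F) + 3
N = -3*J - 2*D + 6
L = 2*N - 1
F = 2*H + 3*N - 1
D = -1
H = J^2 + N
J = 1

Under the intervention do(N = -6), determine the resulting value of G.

-3

The intervention breaks the incoming arrows to N: N = -3*J - 2*D + 6 no longer applies, and N = -6.
H = J^2 + N  [with J=1, N=-6]  = -5
F = 2*H + 3*N - 1  [with H=-5, N=-6]  = -29
G = max(N, F) + 3  [with N=-6, F=-29]  = -3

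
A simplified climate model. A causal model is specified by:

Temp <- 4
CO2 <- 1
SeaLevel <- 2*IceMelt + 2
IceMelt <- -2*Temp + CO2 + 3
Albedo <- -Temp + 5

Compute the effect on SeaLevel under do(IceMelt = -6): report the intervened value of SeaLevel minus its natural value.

-4

do(IceMelt=-6) replaces the equation IceMelt <- -2*Temp + CO2 + 3 with the constant IceMelt = -6.
SeaLevel = 2*IceMelt + 2  [with IceMelt=-6]  = -10
Without intervention: IceMelt = -2*Temp + CO2 + 3  [with Temp=4, CO2=1]  = -4; SeaLevel = 2*IceMelt + 2  [with IceMelt=-4]  = -6.
Change = -10 − (-6) = -4.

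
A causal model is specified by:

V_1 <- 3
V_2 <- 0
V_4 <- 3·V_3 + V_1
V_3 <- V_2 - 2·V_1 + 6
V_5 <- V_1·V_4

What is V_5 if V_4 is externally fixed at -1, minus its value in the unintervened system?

Intervening sets V_4 = -1 and removes its equation (V_4 <- 3·V_3 + V_1).
V_5 = V_1·V_4  [with V_1=3, V_4=-1]  = -3
Without intervention: V_3 = V_2 - 2·V_1 + 6  [with V_2=0, V_1=3]  = 0; V_4 = 3·V_3 + V_1  [with V_3=0, V_1=3]  = 3; V_5 = V_1·V_4  [with V_1=3, V_4=3]  = 9.
Change = -3 − 9 = -12.

-12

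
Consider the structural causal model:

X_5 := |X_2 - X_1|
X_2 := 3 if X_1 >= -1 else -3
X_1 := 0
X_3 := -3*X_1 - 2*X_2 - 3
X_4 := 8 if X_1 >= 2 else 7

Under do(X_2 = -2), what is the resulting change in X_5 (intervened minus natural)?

-1

do(X_2=-2) replaces the equation X_2 := 3 if X_1 >= -1 else -3 with the constant X_2 = -2.
X_5 = |X_2 - X_1|  [with X_2=-2, X_1=0]  = 2
Without intervention: X_2 = 3 if X_1 >= -1 else -3  [with X_1=0]  = 3; X_5 = |X_2 - X_1|  [with X_2=3, X_1=0]  = 3.
Change = 2 − 3 = -1.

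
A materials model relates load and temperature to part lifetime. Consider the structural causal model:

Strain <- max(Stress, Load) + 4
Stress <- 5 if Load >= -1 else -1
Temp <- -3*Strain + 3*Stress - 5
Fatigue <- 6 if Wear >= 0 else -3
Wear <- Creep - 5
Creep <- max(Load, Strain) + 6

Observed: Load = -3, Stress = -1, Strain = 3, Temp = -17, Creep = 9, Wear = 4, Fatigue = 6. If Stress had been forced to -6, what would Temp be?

-26

Under do(Stress=-6), the mechanism Stress <- 5 if Load >= -1 else -1 is discarded; Stress is fixed at -6.
Strain = max(Stress, Load) + 4  [with Stress=-6, Load=-3]  = 1
Temp = -3*Strain + 3*Stress - 5  [with Strain=1, Stress=-6]  = -26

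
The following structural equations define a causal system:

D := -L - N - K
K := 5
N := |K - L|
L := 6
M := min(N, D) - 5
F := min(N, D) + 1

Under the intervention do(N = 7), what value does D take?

The intervention breaks the incoming arrows to N: N := |K - L| no longer applies, and N = 7.
D = -L - N - K  [with L=6, N=7, K=5]  = -18

-18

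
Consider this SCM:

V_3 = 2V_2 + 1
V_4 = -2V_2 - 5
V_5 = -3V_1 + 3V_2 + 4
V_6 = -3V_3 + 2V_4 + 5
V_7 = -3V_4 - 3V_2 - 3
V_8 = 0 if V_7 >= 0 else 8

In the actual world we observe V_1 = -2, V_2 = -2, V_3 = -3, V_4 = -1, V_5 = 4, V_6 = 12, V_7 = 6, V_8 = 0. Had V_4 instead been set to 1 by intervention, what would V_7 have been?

0

The intervention breaks the incoming arrows to V_4: V_4 = -2V_2 - 5 no longer applies, and V_4 = 1.
V_7 = -3V_4 - 3V_2 - 3  [with V_4=1, V_2=-2]  = 0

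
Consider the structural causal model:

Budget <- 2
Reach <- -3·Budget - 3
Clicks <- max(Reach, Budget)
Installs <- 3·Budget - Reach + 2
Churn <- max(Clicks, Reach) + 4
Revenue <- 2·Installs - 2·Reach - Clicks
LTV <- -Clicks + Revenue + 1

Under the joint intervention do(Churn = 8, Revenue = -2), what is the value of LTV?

-3

Under do(Churn = 8, Revenue = -2), each intervened variable's structural equation is replaced by its fixed value.
Reach = -3·Budget - 3  [with Budget=2]  = -9
Clicks = max(Reach, Budget)  [with Reach=-9, Budget=2]  = 2
LTV = -Clicks + Revenue + 1  [with Clicks=2, Revenue=-2]  = -3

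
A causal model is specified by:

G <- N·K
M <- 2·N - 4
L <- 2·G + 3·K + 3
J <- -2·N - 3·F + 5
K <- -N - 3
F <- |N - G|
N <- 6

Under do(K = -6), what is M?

8

do(K=-6) replaces the equation K <- -N - 3 with the constant K = -6.
Since M is not a descendant of the intervened variable, it is unaffected.
M = 2·N - 4  [with N=6]  = 8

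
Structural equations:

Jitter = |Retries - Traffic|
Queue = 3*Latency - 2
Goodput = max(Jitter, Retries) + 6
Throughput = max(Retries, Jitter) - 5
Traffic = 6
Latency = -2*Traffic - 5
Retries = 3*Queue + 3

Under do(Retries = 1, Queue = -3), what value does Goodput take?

The joint intervention fixes Retries = 1, Queue = -3, removing each variable's own equation.
Jitter = |Retries - Traffic|  [with Retries=1, Traffic=6]  = 5
Goodput = max(Jitter, Retries) + 6  [with Jitter=5, Retries=1]  = 11

11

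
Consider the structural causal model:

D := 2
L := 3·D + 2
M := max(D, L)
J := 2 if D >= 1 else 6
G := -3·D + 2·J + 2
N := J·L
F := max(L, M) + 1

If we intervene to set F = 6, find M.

8

Intervening sets F = 6 and removes its equation (F := max(L, M) + 1).
M is not downstream of the intervention, so its value is determined by the original equations.
L = 3·D + 2  [with D=2]  = 8
M = max(D, L)  [with D=2, L=8]  = 8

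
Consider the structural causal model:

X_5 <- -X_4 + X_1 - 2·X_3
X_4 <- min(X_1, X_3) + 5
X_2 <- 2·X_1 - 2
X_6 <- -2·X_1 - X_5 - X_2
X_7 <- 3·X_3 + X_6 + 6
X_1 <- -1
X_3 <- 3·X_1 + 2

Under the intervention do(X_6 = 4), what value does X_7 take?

7

Intervening sets X_6 = 4 and removes its equation (X_6 <- -2·X_1 - X_5 - X_2).
X_3 = 3·X_1 + 2  [with X_1=-1]  = -1
X_7 = 3·X_3 + X_6 + 6  [with X_3=-1, X_6=4]  = 7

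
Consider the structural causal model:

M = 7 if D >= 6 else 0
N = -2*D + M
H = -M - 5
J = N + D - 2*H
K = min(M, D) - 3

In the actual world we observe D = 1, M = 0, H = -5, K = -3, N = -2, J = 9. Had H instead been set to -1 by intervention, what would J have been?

The intervention breaks the incoming arrows to H: H = -M - 5 no longer applies, and H = -1.
M = 7 if D >= 6 else 0  [with D=1]  = 0
N = -2*D + M  [with D=1, M=0]  = -2
J = N + D - 2*H  [with N=-2, D=1, H=-1]  = 1

1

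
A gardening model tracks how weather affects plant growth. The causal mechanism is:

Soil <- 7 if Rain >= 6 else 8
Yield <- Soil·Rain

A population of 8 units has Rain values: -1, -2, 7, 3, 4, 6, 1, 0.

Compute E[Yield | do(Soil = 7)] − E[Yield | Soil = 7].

-29.75

Under do(Soil=7), Soil's equation is replaced by Soil=7 for every unit. Per-unit Yield: -7, -14, 49, 21, 28, 42, 7, 0. Mean = 15.75.
Conditioning on Soil=7 selects the 2 unit(s) with Rain ∈ {7, 6}. Their Yield values: 49, 42. Mean = 45.5.
Difference = 15.75 − 45.5 = -29.75.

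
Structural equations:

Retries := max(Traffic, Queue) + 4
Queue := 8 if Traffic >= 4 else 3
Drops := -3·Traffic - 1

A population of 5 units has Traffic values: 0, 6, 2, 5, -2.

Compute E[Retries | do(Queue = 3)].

do(Queue=3) breaks Queue's dependence on Traffic. With Queue=3 fixed, Retries across the units is 7, 10, 7, 9, 7, mean 8.

8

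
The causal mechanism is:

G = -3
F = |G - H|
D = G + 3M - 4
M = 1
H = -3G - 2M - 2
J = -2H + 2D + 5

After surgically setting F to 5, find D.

do(F=5) replaces the equation F = |G - H| with the constant F = 5.
D is not downstream of the intervention, so its value is determined by the original equations.
D = G + 3M - 4  [with G=-3, M=1]  = -4

-4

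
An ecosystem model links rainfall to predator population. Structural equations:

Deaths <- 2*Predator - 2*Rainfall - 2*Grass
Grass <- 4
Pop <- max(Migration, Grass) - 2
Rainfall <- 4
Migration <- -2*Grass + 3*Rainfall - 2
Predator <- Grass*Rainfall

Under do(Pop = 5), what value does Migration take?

2

do(Pop=5) replaces the equation Pop <- max(Migration, Grass) - 2 with the constant Pop = 5.
Since Migration is not a descendant of the intervened variable, it is unaffected.
Migration = -2*Grass + 3*Rainfall - 2  [with Grass=4, Rainfall=4]  = 2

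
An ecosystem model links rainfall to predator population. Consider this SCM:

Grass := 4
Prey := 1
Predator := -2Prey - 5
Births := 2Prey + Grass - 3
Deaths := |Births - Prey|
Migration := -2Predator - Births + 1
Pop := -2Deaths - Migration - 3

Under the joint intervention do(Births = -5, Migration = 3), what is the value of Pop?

-18

Setting Births = -5, Migration = 3 by intervention discards those variables' equations.
Deaths = |Births - Prey|  [with Births=-5, Prey=1]  = 6
Pop = -2Deaths - Migration - 3  [with Deaths=6, Migration=3]  = -18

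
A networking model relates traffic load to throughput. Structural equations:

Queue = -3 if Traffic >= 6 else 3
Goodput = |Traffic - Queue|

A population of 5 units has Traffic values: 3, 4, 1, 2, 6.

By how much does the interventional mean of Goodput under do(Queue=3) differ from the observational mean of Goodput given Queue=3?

Every unit gets Queue=3 under the intervention. Goodput values become 0, 1, 2, 1, 3; E[Goodput|do(Queue=3)] = 1.4.
Conditioning on Queue=3 selects the 4 unit(s) with Traffic ∈ {3, 4, 1, 2}. Their Goodput values: 0, 1, 2, 1. Mean = 1.
Difference = 1.4 − 1 = 0.4.

0.4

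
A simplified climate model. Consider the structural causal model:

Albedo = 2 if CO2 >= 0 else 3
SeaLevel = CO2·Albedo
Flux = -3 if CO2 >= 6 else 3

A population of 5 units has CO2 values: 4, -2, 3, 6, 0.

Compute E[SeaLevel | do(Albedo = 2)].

Under do(Albedo=2), Albedo's equation is replaced by Albedo=2 for every unit. Per-unit SeaLevel: 8, -4, 6, 12, 0. Mean = 4.4.

4.4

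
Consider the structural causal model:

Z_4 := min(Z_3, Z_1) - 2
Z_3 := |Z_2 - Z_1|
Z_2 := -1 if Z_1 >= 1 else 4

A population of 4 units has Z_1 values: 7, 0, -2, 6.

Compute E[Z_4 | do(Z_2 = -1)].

Under do(Z_2=-1), Z_2's equation is replaced by Z_2=-1 for every unit. Per-unit Z_4: 5, -2, -4, 4. Mean = 0.75.

0.75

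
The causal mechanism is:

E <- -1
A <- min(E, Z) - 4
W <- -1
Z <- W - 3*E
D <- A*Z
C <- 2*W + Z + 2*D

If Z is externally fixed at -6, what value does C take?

112

The intervention breaks the incoming arrows to Z: Z <- W - 3*E no longer applies, and Z = -6.
A = min(E, Z) - 4  [with E=-1, Z=-6]  = -10
D = A*Z  [with A=-10, Z=-6]  = 60
C = 2*W + Z + 2*D  [with W=-1, Z=-6, D=60]  = 112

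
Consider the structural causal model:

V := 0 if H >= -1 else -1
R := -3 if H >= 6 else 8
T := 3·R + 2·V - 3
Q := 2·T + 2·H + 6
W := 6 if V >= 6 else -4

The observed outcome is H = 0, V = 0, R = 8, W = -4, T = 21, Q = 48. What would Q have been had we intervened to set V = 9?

Under do(V=9), the mechanism V := 0 if H >= -1 else -1 is discarded; V is fixed at 9.
R = -3 if H >= 6 else 8  [with H=0]  = 8
T = 3·R + 2·V - 3  [with R=8, V=9]  = 39
Q = 2·T + 2·H + 6  [with T=39, H=0]  = 84

84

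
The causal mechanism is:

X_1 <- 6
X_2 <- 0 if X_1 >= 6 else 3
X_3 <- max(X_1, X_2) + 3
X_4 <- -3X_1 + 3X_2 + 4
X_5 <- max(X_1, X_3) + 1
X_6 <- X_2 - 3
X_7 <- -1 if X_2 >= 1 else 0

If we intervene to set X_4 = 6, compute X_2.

0

The intervention breaks the incoming arrows to X_4: X_4 <- -3X_1 + 3X_2 + 4 no longer applies, and X_4 = 6.
Since X_2 is not a descendant of the intervened variable, it is unaffected.
X_2 = 0 if X_1 >= 6 else 3  [with X_1=6]  = 0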